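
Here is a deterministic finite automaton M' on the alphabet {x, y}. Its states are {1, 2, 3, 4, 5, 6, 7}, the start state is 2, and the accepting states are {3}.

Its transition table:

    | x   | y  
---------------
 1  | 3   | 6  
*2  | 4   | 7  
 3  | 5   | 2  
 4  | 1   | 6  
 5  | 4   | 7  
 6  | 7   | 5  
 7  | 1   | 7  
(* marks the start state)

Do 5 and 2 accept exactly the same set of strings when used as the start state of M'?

All states are reachable from the start state.
Initial partition by acceptance: {3} | {1,2,4,5,6,7}.
Split {1,2,4,5,6,7} by δ(·,x) → {2,4,5,6,7} and {1}.
Split {2,4,5,6,7} by δ(·,x) → {2,5,6} and {4,7}.
Refine {2,5,6} on symbol y: members go to different blocks, giving {2,5} and {6}.
On input y, block {4,7} splits into {4} and {7}.
No further refinement is possible. Final partition (6 blocks): {3} | {2,5} | {1} | {4} | {6} | {7}.
5 and 2 lie in the same block of the stable partition, so they are equivalent — no string distinguishes them.

Yes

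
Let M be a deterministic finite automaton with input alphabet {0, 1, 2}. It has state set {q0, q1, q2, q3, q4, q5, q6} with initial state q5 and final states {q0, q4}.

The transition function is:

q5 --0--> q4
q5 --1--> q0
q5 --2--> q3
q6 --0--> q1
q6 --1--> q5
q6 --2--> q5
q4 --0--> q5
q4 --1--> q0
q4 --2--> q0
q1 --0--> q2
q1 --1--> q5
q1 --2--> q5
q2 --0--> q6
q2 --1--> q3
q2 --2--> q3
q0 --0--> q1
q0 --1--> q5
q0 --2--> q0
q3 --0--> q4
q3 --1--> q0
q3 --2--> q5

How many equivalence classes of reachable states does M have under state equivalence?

4

All states are reachable from the start state.
Initial partition by acceptance: {q0,q4} | {q1,q2,q3,q5,q6}.
On input 1, block {q0,q4} splits into {q0} and {q4}.
Refine {q1,q2,q3,q5,q6} on symbol 0: members go to different blocks, giving {q1,q2,q6} and {q3,q5}.
The partition is now stable with 4 blocks: {q0} | {q1,q2,q6} | {q4} | {q3,q5}.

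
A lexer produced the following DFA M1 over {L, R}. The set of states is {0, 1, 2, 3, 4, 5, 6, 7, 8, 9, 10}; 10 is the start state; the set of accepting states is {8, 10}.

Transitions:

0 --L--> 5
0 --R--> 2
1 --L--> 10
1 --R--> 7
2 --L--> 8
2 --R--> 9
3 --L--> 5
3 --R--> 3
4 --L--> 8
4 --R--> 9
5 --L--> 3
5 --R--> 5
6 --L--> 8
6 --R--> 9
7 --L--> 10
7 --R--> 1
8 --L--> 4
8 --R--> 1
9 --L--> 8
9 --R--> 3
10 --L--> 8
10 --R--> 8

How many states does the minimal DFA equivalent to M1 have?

First remove the unreachable states {0,2,6}; 8 states remain.
P0 = {8,10} | {1,3,4,5,7,9}.
Refine {8,10} on symbol L: members go to different blocks, giving {8} and {10}.
Split {1,3,4,5,7,9} by δ(·,L) → {1,7} and {3,5} and {4,9}.
On input R, block {4,9} splits into {4} and {9}.
The partition is now stable with 6 blocks: {8} | {1,7} | {10} | {3,5} | {4} | {9}.

6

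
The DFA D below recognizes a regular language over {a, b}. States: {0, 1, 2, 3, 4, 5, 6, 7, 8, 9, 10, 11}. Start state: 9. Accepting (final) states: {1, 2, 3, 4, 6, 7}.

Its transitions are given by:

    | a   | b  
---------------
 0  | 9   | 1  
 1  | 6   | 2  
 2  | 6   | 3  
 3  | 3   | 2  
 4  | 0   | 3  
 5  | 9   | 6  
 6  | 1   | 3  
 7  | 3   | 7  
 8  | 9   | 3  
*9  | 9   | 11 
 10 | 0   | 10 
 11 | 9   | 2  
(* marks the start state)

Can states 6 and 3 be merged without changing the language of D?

Reachable states from the start: {1,2,3,6,9,11}. Unreachable: {0,4,5,7,8,10} — drop them.
P0 = {1,2,3,6} | {9,11}.
Split {9,11} by δ(·,b) → {9} and {11}.
No further refinement is possible. Final partition (3 blocks): {1,2,3,6} | {9} | {11}.
6 and 3 lie in the same block of the stable partition, so they are equivalent — no string distinguishes them.

Yes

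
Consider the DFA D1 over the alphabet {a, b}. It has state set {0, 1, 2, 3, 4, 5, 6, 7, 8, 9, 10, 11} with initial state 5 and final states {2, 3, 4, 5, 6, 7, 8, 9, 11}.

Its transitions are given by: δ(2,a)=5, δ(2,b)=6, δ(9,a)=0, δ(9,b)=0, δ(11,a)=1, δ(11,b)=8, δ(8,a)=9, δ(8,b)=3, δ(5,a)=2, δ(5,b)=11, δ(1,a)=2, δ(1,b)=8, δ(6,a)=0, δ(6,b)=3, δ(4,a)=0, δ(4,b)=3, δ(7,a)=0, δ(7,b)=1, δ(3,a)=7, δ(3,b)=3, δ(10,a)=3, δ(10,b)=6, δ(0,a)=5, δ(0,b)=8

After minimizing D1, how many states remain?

Reachable states from the start: {0,1,2,3,5,6,7,8,9,11}. Unreachable: {4,10} — drop them.
Initial partition by acceptance: {2,3,5,6,7,8,9,11} | {0,1}.
On input a, block {2,3,5,6,7,8,9,11} splits into {2,3,5,8} and {6,7,9,11}.
On input a, block {2,3,5,8} splits into {2,5} and {3,8}.
On input b, block {6,7,9,11} splits into {6,11} and {7,9}.
No further refinement is possible. Final partition (5 blocks): {2,5} | {0,1} | {6,11} | {3,8} | {7,9}.

5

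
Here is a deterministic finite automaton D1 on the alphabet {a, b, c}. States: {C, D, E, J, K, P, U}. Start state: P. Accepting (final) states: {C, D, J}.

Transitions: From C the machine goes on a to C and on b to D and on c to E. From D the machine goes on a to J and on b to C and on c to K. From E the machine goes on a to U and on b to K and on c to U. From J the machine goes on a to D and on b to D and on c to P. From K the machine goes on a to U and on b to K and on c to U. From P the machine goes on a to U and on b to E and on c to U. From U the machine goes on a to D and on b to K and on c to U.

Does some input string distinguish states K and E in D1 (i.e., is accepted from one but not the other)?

No

All states are reachable from the start state.
Initial partition by acceptance: {C,D,J} | {E,K,P,U}.
Split {E,K,P,U} by δ(·,a) → {E,K,P} and {U}.
Stable partition: {C,D,J} | {E,K,P} | {U} — 3 equivalence classes.
K and E lie in the same block of the stable partition, so they are equivalent — no string distinguishes them.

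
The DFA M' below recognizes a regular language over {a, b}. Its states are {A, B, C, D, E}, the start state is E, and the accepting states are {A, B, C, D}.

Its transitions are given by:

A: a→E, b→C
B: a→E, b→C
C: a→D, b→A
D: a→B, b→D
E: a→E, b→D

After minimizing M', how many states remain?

4

All states are reachable from the start state.
P0 = {A,B,C,D} | {E}.
Split {A,B,C,D} by δ(·,a) → {A,B} and {C,D}.
Refine {C,D} on symbol a: members go to different blocks, giving {C} and {D}.
No further refinement is possible. Final partition (4 blocks): {A,B} | {E} | {C} | {D}.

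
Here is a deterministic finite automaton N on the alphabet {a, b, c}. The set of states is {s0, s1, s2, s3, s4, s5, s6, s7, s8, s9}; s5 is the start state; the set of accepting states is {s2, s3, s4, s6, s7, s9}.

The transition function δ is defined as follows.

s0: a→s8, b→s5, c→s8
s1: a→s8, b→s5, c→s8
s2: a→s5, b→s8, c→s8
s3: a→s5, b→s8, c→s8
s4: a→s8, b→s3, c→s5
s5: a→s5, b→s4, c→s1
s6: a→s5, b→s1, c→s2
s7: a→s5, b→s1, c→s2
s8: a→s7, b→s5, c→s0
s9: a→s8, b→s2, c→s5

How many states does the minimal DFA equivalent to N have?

States {s6,s9} cannot be reached from the start state, so discard them.
P0 = {s2,s3,s4,s7} | {s0,s1,s5,s8}.
Split {s2,s3,s4,s7} by δ(·,b) → {s2,s3,s7} and {s4}.
On input c, block {s2,s3,s7} splits into {s2,s3} and {s7}.
On input a, block {s0,s1,s5,s8} splits into {s0,s1,s5} and {s8}.
Split {s0,s1,s5} by δ(·,a) → {s0,s1} and {s5}.
No further refinement is possible. Final partition (6 blocks): {s2,s3} | {s0,s1} | {s4} | {s7} | {s8} | {s5}.

6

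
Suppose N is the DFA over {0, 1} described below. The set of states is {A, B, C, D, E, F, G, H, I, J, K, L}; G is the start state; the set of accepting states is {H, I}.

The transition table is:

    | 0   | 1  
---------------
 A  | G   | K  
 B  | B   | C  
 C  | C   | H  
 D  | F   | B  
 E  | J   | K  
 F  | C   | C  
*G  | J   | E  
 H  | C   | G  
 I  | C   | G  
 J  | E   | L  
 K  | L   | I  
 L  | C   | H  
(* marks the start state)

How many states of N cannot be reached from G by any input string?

4

BFS from G reaches {C, E, G, H, I, J, K, L}; the 4 state(s) A, B, D, F are never visited.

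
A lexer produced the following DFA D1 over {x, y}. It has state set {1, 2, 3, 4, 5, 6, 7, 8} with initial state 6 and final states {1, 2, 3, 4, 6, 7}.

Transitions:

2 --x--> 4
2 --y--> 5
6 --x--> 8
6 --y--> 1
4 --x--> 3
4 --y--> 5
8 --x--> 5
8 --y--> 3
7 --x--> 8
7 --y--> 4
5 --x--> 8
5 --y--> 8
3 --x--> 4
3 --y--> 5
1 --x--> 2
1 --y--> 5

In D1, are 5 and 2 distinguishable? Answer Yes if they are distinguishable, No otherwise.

Yes

States {7} cannot be reached from the start state, so discard them.
Start with accepting vs non-accepting: {1,2,3,4,6} | {5,8}.
Refine {1,2,3,4,6} on symbol x: members go to different blocks, giving {1,2,3,4} and {6}.
Refine {5,8} on symbol y: members go to different blocks, giving {5} and {8}.
The partition is now stable with 4 blocks: {1,2,3,4} | {5} | {6} | {8}.
5 and 2 end up in different blocks, so they are distinguishable. For instance, the string 'ε' is accepted from only 2.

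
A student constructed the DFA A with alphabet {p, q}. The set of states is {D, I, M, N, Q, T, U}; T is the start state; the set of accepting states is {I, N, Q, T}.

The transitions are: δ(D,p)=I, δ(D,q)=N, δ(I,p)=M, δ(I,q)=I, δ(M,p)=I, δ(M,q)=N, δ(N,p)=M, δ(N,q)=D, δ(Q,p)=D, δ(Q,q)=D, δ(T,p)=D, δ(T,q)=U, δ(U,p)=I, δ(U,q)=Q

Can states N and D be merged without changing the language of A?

No

P0 = {I,N,Q,T} | {D,M,U}.
Split {I,N,Q,T} by δ(·,q) → {N,Q,T} and {I}.
No further refinement is possible. Final partition (3 blocks): {N,Q,T} | {D,M,U} | {I}.
N and D end up in different blocks, so they are distinguishable. For instance, the string 'ε' is accepted from only N.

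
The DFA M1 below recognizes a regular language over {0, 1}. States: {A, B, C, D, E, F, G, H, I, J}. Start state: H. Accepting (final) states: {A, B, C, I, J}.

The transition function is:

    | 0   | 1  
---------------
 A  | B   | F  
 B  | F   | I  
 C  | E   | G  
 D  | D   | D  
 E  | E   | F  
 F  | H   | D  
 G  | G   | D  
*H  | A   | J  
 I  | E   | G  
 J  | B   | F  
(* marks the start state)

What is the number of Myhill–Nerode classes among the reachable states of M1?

7

States {C} cannot be reached from the start state, so discard them.
Start with accepting vs non-accepting: {A,B,I,J} | {D,E,F,G,H}.
On input 0, block {A,B,I,J} splits into {A,J} and {B,I}.
Split {D,E,F,G,H} by δ(·,0) → {D,E,F,G} and {H}.
Split {D,E,F,G} by δ(·,0) → {D,E,G} and {F}.
On input 1, block {D,E,G} splits into {D,G} and {E}.
Split {B,I} by δ(·,0) → {B} and {I}.
Stable partition: {A,J} | {D,G} | {B} | {H} | {F} | {E} | {I} — 7 equivalence classes.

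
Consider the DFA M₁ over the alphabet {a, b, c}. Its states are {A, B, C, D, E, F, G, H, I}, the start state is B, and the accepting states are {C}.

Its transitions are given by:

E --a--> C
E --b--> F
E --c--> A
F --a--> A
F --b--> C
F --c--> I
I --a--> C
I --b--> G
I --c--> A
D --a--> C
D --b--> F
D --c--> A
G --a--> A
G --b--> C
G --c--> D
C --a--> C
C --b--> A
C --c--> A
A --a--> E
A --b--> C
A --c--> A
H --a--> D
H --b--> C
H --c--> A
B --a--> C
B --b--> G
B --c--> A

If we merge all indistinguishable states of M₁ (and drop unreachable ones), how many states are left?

States {H} cannot be reached from the start state, so discard them.
P0 = {C} | {A,B,D,E,F,G,I}.
On input a, block {A,B,D,E,F,G,I} splits into {B,D,E,I} and {A,F,G}.
On input a, block {A,F,G} splits into {F,G} and {A}.
No further refinement is possible. Final partition (4 blocks): {C} | {B,D,E,I} | {F,G} | {A}.

4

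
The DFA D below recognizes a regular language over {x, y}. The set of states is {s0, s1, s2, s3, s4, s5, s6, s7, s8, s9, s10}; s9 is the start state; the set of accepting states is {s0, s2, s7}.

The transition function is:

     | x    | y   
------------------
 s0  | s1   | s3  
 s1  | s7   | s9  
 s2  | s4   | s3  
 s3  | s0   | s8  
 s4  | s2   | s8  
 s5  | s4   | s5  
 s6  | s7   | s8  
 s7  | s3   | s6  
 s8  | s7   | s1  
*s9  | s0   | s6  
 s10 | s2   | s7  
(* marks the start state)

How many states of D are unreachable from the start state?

4

No path from s9 leads to s2, s4, s5, s10; the other 7 states are all reachable.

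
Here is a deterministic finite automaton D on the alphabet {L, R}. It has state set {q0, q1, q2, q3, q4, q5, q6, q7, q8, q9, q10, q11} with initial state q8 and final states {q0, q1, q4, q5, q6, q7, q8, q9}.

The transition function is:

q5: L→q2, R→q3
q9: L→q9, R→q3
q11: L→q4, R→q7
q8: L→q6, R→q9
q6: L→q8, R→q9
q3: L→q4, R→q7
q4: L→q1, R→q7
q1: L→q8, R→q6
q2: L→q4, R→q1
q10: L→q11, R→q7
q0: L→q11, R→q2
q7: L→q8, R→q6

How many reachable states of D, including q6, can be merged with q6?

States {q0,q2,q5,q10,q11} cannot be reached from the start state, so discard them.
Initial partition by acceptance: {q1,q4,q6,q7,q8,q9} | {q3}.
Refine {q1,q4,q6,q7,q8,q9} on symbol R: members go to different blocks, giving {q1,q4,q6,q7,q8} and {q9}.
Split {q1,q4,q6,q7,q8} by δ(·,R) → {q1,q4,q7} and {q6,q8}.
Split {q1,q4,q7} by δ(·,L) → {q1,q7} and {q4}.
No further refinement is possible. Final partition (5 blocks): {q1,q7} | {q3} | {q9} | {q6,q8} | {q4}.
State q6 belongs to the block {q6,q8}, which has 2 states.

2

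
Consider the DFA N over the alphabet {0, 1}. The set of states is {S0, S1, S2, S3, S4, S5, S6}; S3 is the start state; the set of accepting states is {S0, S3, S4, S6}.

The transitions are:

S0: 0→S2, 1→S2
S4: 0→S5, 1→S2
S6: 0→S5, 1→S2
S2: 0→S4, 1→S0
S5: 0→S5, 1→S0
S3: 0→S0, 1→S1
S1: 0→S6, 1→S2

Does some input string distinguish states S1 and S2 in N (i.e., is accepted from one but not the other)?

Every state is reachable, so we keep all 7.
P0 = {S0,S3,S4,S6} | {S1,S2,S5}.
Split {S0,S3,S4,S6} by δ(·,0) → {S0,S4,S6} and {S3}.
Refine {S1,S2,S5} on symbol 0: members go to different blocks, giving {S1,S2} and {S5}.
Refine {S0,S4,S6} on symbol 0: members go to different blocks, giving {S4,S6} and {S0}.
Refine {S1,S2} on symbol 1: members go to different blocks, giving {S1} and {S2}.
Stable partition: {S4,S6} | {S1} | {S3} | {S5} | {S0} | {S2} — 6 equivalence classes.
S1 and S2 end up in different blocks, so they are distinguishable. For instance, the string '1' is accepted from only S2.

Yes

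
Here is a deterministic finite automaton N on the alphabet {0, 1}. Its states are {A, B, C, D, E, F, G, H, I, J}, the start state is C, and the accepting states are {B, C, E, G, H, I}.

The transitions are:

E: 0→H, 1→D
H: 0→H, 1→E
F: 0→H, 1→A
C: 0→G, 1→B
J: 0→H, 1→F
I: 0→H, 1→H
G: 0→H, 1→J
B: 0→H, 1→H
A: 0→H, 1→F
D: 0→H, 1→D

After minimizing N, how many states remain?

5

Reachable states from the start: {A,B,C,D,E,F,G,H,J}. Unreachable: {I} — drop them.
Start with accepting vs non-accepting: {B,C,E,G,H} | {A,D,F,J}.
On input 1, block {B,C,E,G,H} splits into {B,C,H} and {E,G}.
Refine {B,C,H} on symbol 0: members go to different blocks, giving {B,H} and {C}.
On input 1, block {B,H} splits into {B} and {H}.
The partition is now stable with 5 blocks: {B} | {A,D,F,J} | {E,G} | {C} | {H}.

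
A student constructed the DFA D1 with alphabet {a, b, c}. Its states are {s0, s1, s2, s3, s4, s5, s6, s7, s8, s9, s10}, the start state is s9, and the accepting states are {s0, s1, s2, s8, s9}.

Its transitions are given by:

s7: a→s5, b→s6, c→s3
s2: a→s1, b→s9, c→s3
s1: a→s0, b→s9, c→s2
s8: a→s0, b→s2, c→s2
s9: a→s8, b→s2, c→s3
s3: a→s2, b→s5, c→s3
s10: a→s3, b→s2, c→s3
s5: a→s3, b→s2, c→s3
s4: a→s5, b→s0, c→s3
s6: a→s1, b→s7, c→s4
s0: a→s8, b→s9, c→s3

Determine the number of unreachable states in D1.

4

Starting at s9 and following transitions, the reachable set is {s0, s1, s2, s3, s5, s8, s9}. That leaves s4, s6, s7, s10 unreachable — 4 in total.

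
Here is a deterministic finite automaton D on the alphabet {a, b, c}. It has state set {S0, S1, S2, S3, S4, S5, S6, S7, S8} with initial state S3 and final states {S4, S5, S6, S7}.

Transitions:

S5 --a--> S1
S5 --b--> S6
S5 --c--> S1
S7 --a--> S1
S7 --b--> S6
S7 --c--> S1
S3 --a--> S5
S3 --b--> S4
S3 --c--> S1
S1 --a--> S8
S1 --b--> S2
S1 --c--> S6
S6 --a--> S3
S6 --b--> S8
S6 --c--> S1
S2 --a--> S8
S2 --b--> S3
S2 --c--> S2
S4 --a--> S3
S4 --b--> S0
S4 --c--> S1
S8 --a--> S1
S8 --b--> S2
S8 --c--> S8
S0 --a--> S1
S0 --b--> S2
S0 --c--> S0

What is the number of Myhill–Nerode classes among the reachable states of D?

First remove the unreachable states {S7}; 8 states remain.
Start with accepting vs non-accepting: {S4,S5,S6} | {S0,S1,S2,S3,S8}.
Refine {S4,S5,S6} on symbol b: members go to different blocks, giving {S4,S6} and {S5}.
On input a, block {S0,S1,S2,S3,S8} splits into {S0,S1,S2,S8} and {S3}.
Refine {S0,S1,S2,S8} on symbol b: members go to different blocks, giving {S0,S1,S8} and {S2}.
Refine {S0,S1,S8} on symbol c: members go to different blocks, giving {S0,S8} and {S1}.
No further refinement is possible. Final partition (6 blocks): {S4,S6} | {S0,S8} | {S5} | {S3} | {S2} | {S1}.

6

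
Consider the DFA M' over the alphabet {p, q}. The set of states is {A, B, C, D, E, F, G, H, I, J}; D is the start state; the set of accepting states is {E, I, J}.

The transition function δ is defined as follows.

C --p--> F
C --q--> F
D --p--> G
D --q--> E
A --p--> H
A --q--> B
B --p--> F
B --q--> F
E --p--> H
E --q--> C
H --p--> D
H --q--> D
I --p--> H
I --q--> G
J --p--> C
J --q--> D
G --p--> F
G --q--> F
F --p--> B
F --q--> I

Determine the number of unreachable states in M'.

2

Starting at D and following transitions, the reachable set is {B, C, D, E, F, G, H, I}. That leaves A, J unreachable — 2 in total.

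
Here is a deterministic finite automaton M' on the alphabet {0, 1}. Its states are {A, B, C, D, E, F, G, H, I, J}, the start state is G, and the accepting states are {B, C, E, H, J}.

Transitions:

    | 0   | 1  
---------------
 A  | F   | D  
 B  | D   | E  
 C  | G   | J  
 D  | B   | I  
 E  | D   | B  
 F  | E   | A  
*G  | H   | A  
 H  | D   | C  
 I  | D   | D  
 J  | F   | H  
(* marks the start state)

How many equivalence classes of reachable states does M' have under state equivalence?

Start with accepting vs non-accepting: {B,C,E,H,J} | {A,D,F,G,I}.
Split {A,D,F,G,I} by δ(·,0) → {D,F,G} and {A,I}.
The partition is now stable with 3 blocks: {B,C,E,H,J} | {D,F,G} | {A,I}.

3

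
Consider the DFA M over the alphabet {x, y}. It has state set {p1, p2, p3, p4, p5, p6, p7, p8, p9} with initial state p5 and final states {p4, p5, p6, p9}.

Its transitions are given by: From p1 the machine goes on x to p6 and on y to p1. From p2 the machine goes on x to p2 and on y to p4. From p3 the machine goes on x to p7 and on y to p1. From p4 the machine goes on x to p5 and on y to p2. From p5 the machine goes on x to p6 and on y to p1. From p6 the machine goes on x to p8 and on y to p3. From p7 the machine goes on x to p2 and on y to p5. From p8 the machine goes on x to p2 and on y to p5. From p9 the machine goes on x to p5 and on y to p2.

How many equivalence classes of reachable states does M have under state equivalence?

Reachable states from the start: {p1,p2,p3,p4,p5,p6,p7,p8}. Unreachable: {p9} — drop them.
Start with accepting vs non-accepting: {p4,p5,p6} | {p1,p2,p3,p7,p8}.
Split {p4,p5,p6} by δ(·,x) → {p4,p5} and {p6}.
On input x, block {p4,p5} splits into {p4} and {p5}.
On input x, block {p1,p2,p3,p7,p8} splits into {p2,p3,p7,p8} and {p1}.
Refine {p2,p3,p7,p8} on symbol y: members go to different blocks, giving {p7,p8} and {p2} and {p3}.
The partition is now stable with 7 blocks: {p4} | {p7,p8} | {p6} | {p5} | {p1} | {p2} | {p3}.

7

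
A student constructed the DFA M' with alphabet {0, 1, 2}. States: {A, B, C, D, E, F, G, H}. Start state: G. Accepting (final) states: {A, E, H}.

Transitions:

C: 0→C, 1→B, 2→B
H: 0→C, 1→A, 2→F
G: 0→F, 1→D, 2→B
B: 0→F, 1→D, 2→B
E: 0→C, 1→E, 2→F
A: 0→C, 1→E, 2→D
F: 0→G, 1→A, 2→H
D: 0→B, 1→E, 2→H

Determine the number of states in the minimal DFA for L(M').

Initial partition by acceptance: {A,E,H} | {B,C,D,F,G}.
On input 1, block {B,C,D,F,G} splits into {B,C,G} and {D,F}.
Split {B,C,G} by δ(·,0) → {B,G} and {C}.
The partition is now stable with 4 blocks: {A,E,H} | {B,G} | {D,F} | {C}.

4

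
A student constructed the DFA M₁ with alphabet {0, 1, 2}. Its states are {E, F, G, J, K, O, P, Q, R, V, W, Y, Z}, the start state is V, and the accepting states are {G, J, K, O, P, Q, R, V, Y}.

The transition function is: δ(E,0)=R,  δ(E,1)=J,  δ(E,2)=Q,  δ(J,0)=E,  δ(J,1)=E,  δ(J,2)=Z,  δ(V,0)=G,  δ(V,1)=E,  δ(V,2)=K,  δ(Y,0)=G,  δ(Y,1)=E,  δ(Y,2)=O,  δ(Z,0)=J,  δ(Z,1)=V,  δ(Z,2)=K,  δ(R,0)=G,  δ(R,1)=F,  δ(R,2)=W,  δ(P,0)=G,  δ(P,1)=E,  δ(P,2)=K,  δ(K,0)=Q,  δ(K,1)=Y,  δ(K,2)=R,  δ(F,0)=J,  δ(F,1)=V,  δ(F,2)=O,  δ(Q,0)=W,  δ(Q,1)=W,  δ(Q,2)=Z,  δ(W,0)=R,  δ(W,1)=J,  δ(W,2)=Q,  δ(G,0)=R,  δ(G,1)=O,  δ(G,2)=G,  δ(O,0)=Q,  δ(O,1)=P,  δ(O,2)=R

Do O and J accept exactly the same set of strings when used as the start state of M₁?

P0 = {G,J,K,O,P,Q,R,V,Y} | {E,F,W,Z}.
Split {G,J,K,O,P,Q,R,V,Y} by δ(·,0) → {G,K,O,P,R,V,Y} and {J,Q}.
On input 0, block {G,K,O,P,R,V,Y} splits into {G,P,R,V,Y} and {K,O}.
On input 1, block {G,P,R,V,Y} splits into {P,R,V,Y} and {G}.
On input 2, block {P,R,V,Y} splits into {P,V,Y} and {R}.
Split {E,F,W,Z} by δ(·,0) → {F,Z} and {E,W}.
No further refinement is possible. Final partition (7 blocks): {P,V,Y} | {F,Z} | {J,Q} | {K,O} | {G} | {R} | {E,W}.
O and J end up in different blocks, so they are distinguishable. For instance, the string '0' is accepted from only O.

No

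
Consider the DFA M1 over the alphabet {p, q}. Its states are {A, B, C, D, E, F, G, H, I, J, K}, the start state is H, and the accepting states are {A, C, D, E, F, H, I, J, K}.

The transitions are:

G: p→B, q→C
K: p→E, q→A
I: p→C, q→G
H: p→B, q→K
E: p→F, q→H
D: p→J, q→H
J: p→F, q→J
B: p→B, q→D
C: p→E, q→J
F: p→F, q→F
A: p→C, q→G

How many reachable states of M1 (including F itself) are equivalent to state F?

Reachable states from the start: {A,B,C,D,E,F,G,H,J,K}. Unreachable: {I} — drop them.
P0 = {A,C,D,E,F,H,J,K} | {B,G}.
Split {A,C,D,E,F,H,J,K} by δ(·,p) → {A,C,D,E,F,J,K} and {H}.
Split {A,C,D,E,F,J,K} by δ(·,q) → {C,F,J,K} and {D,E} and {A}.
Refine {C,F,J,K} on symbol p: members go to different blocks, giving {C,K} and {F,J}.
Split {C,K} by δ(·,q) → {C} and {K}.
Split {B,G} by δ(·,q) → {B} and {G}.
Stable partition: {C} | {B} | {H} | {D,E} | {A} | {F,J} | {K} | {G} — 8 equivalence classes.
The equivalence class containing F is {F,J}, of size 2.

2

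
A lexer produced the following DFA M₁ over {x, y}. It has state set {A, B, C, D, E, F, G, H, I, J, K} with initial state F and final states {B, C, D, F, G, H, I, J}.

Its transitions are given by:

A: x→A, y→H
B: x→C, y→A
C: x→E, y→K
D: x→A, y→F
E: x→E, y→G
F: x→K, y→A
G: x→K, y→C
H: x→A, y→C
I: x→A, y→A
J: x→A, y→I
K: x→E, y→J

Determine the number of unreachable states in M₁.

2

Starting at F and following transitions, the reachable set is {A, C, E, F, G, H, I, J, K}. That leaves B, D unreachable — 2 in total.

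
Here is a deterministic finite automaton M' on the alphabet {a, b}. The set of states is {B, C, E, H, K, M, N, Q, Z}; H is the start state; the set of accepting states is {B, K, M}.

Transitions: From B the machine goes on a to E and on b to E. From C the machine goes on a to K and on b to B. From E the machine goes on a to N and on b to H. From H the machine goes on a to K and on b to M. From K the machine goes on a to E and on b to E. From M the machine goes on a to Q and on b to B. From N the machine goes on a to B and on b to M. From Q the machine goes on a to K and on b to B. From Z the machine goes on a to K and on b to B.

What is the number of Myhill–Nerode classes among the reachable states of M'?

States {C,Z} cannot be reached from the start state, so discard them.
Start with accepting vs non-accepting: {B,K,M} | {E,H,N,Q}.
Refine {B,K,M} on symbol b: members go to different blocks, giving {B,K} and {M}.
Refine {E,H,N,Q} on symbol a: members go to different blocks, giving {H,N,Q} and {E}.
On input b, block {H,N,Q} splits into {H,N} and {Q}.
Stable partition: {B,K} | {H,N} | {M} | {E} | {Q} — 5 equivalence classes.

5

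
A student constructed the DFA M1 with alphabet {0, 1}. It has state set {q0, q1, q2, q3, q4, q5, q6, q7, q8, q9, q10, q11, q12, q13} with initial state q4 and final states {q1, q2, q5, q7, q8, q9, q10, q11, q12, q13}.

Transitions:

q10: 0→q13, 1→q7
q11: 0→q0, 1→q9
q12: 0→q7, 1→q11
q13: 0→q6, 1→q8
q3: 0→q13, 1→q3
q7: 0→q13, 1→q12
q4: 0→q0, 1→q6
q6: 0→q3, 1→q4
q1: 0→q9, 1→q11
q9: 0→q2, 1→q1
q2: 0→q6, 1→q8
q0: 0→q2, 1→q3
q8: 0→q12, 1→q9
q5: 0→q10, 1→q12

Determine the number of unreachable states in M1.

2

Starting at q4 and following transitions, the reachable set is {q0, q1, q2, q3, q4, q6, q7, q8, q9, q11, q12, q13}. That leaves q5, q10 unreachable — 2 in total.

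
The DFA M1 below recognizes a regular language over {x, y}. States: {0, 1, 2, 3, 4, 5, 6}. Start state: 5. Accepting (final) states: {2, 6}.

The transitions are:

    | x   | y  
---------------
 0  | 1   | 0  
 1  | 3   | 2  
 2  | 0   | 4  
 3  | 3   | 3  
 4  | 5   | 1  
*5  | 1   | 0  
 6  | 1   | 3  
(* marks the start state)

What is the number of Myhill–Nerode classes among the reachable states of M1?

5

States {6} cannot be reached from the start state, so discard them.
Start with accepting vs non-accepting: {2} | {0,1,3,4,5}.
Refine {0,1,3,4,5} on symbol y: members go to different blocks, giving {0,3,4,5} and {1}.
On input x, block {0,3,4,5} splits into {0,5} and {3,4}.
Split {3,4} by δ(·,x) → {3} and {4}.
Stable partition: {2} | {0,5} | {1} | {3} | {4} — 5 equivalence classes.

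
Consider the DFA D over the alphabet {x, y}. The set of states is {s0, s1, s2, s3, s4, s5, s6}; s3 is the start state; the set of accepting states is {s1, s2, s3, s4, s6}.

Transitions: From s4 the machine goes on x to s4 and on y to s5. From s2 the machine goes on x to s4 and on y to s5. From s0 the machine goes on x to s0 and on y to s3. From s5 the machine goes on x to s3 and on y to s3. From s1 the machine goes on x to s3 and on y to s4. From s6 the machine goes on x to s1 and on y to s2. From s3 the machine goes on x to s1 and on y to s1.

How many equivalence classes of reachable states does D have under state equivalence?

First remove the unreachable states {s0,s2,s6}; 4 states remain.
Start with accepting vs non-accepting: {s1,s3,s4} | {s5}.
On input y, block {s1,s3,s4} splits into {s1,s3} and {s4}.
Split {s1,s3} by δ(·,y) → {s1} and {s3}.
No further refinement is possible. Final partition (4 blocks): {s1} | {s5} | {s4} | {s3}.

4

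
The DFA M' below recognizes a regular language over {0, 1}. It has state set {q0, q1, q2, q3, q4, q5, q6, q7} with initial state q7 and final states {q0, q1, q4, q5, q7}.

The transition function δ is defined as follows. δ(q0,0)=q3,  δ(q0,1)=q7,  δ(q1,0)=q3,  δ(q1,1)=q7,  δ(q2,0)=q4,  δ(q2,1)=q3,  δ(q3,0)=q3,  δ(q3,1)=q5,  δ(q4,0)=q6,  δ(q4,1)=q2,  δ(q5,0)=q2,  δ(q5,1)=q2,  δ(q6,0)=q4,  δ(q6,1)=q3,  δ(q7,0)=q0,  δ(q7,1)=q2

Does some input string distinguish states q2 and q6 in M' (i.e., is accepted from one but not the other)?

Reachable states from the start: {q0,q2,q3,q4,q5,q6,q7}. Unreachable: {q1} — drop them.
Start with accepting vs non-accepting: {q0,q4,q5,q7} | {q2,q3,q6}.
On input 0, block {q0,q4,q5,q7} splits into {q0,q4,q5} and {q7}.
Split {q0,q4,q5} by δ(·,1) → {q4,q5} and {q0}.
Split {q2,q3,q6} by δ(·,0) → {q2,q6} and {q3}.
The partition is now stable with 5 blocks: {q4,q5} | {q2,q6} | {q7} | {q0} | {q3}.
q2 and q6 lie in the same block of the stable partition, so they are equivalent — no string distinguishes them.

No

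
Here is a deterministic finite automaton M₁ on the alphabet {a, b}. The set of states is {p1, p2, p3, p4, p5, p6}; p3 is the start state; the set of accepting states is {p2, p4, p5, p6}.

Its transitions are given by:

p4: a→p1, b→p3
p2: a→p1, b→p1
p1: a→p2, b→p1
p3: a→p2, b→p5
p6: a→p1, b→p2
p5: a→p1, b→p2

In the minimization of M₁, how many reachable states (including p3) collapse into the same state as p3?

First remove the unreachable states {p4,p6}; 4 states remain.
Start with accepting vs non-accepting: {p2,p5} | {p1,p3}.
Refine {p2,p5} on symbol b: members go to different blocks, giving {p2} and {p5}.
Split {p1,p3} by δ(·,b) → {p1} and {p3}.
Stable partition: {p2} | {p1} | {p5} | {p3} — 4 equivalence classes.
State p3 belongs to the block {p3}, which has 1 states.

1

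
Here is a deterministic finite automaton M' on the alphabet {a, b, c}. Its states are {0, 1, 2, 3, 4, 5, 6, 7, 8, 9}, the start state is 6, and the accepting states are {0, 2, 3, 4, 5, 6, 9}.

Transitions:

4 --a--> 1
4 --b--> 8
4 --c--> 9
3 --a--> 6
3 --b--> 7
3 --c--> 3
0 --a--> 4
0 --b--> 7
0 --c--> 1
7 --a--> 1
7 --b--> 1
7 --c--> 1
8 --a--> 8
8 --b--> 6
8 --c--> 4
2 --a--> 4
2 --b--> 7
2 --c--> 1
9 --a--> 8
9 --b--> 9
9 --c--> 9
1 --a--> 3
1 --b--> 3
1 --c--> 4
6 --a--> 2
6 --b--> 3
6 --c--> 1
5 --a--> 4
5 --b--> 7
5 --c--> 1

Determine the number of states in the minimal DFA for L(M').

8

Reachable states from the start: {1,2,3,4,6,7,8,9}. Unreachable: {0,5} — drop them.
Start with accepting vs non-accepting: {2,3,4,6,9} | {1,7,8}.
On input a, block {2,3,4,6,9} splits into {2,3,6} and {4,9}.
On input a, block {2,3,6} splits into {3,6} and {2}.
Split {3,6} by δ(·,a) → {3} and {6}.
Refine {1,7,8} on symbol a: members go to different blocks, giving {7,8} and {1}.
Refine {7,8} on symbol a: members go to different blocks, giving {7} and {8}.
Split {4,9} by δ(·,a) → {4} and {9}.
Stable partition: {3} | {7} | {4} | {2} | {6} | {1} | {8} | {9} — 8 equivalence classes.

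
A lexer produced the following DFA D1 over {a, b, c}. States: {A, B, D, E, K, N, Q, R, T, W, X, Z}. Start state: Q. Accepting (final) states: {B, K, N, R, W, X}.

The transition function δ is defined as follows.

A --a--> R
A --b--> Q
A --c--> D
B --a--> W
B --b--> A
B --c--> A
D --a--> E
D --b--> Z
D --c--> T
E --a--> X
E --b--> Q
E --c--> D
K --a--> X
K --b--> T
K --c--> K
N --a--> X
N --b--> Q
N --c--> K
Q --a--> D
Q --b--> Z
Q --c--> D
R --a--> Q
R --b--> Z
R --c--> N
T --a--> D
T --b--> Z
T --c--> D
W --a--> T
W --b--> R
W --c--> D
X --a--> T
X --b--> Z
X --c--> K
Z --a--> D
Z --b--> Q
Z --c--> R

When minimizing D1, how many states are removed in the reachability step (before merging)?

No path from Q leads to A, B, W; the other 9 states are all reachable.

3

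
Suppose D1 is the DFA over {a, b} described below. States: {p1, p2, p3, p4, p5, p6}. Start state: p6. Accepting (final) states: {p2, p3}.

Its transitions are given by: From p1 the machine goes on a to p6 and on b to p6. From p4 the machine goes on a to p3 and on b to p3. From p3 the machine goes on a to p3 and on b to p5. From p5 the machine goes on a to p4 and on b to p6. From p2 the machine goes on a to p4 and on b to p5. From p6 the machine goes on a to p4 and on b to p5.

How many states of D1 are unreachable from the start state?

BFS from p6 reaches {p3, p4, p5, p6}; the 2 state(s) p1, p2 are never visited.

2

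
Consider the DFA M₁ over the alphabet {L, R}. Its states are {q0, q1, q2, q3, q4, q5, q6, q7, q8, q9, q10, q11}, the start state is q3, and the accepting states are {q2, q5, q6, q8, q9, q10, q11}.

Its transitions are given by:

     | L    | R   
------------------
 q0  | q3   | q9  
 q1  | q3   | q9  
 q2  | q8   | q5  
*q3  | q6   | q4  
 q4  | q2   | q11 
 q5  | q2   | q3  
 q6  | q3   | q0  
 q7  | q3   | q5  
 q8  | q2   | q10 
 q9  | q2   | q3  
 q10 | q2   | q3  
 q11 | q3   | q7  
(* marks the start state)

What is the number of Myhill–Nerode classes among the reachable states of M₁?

First remove the unreachable states {q1}; 11 states remain.
Start with accepting vs non-accepting: {q2,q5,q6,q8,q9,q10,q11} | {q0,q3,q4,q7}.
On input L, block {q2,q5,q6,q8,q9,q10,q11} splits into {q2,q5,q8,q9,q10} and {q6,q11}.
Split {q2,q5,q8,q9,q10} by δ(·,R) → {q5,q9,q10} and {q2,q8}.
Split {q0,q3,q4,q7} by δ(·,L) → {q0,q7} and {q3} and {q4}.
The partition is now stable with 6 blocks: {q5,q9,q10} | {q0,q7} | {q6,q11} | {q2,q8} | {q3} | {q4}.

6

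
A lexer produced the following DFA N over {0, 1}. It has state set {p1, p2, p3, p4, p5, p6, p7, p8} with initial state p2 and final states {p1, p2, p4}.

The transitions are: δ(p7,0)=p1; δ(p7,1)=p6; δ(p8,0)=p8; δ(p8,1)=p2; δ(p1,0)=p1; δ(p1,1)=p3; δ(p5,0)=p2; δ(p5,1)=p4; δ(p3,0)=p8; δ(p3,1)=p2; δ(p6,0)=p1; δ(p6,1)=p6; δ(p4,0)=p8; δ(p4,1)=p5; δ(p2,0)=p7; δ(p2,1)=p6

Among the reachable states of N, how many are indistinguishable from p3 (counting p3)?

2

First remove the unreachable states {p4,p5}; 6 states remain.
P0 = {p1,p2} | {p3,p6,p7,p8}.
On input 0, block {p1,p2} splits into {p1} and {p2}.
Split {p3,p6,p7,p8} by δ(·,0) → {p3,p8} and {p6,p7}.
The partition is now stable with 4 blocks: {p1} | {p3,p8} | {p2} | {p6,p7}.
State p3 belongs to the block {p3,p8}, which has 2 states.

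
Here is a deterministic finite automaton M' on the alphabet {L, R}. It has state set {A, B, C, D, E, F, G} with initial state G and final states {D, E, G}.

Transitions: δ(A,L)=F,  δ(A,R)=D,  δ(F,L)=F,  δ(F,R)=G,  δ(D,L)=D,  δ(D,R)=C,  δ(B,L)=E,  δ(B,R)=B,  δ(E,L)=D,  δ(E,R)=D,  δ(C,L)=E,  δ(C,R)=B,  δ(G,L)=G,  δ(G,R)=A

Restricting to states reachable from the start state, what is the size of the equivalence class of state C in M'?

2

All states are reachable from the start state.
P0 = {D,E,G} | {A,B,C,F}.
Refine {D,E,G} on symbol R: members go to different blocks, giving {D,G} and {E}.
Split {A,B,C,F} by δ(·,L) → {A,F} and {B,C}.
Refine {D,G} on symbol R: members go to different blocks, giving {D} and {G}.
On input R, block {A,F} splits into {A} and {F}.
No further refinement is possible. Final partition (6 blocks): {D} | {A} | {E} | {B,C} | {G} | {F}.
The equivalence class containing C is {B,C}, of size 2.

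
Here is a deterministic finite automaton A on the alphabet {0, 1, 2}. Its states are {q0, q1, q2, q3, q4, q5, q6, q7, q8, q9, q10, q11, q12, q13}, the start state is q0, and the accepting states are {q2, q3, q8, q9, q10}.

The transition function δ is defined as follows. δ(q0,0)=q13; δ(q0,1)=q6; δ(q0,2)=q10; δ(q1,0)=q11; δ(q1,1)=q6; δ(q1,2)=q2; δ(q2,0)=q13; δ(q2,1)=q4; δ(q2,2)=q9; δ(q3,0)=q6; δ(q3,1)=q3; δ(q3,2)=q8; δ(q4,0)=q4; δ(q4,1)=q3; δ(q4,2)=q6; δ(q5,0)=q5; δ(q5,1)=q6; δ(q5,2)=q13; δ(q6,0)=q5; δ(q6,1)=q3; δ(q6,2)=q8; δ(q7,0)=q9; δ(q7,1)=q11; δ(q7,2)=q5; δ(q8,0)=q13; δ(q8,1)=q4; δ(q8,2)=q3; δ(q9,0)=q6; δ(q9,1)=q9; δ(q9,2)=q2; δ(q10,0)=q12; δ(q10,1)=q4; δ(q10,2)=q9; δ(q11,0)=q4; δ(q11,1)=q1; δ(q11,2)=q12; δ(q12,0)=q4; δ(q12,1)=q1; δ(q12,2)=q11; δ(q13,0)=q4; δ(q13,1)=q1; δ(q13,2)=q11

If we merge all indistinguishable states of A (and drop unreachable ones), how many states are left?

Reachable states from the start: {q0,q1,q2,q3,q4,q5,q6,q8,q9,q10,q11,q12,q13}. Unreachable: {q7} — drop them.
Start with accepting vs non-accepting: {q2,q3,q8,q9,q10} | {q0,q1,q4,q5,q6,q11,q12,q13}.
On input 1, block {q2,q3,q8,q9,q10} splits into {q2,q8,q10} and {q3,q9}.
Split {q0,q1,q4,q5,q6,q11,q12,q13} by δ(·,1) → {q0,q1,q5,q11,q12,q13} and {q4,q6}.
Refine {q0,q1,q5,q11,q12,q13} on symbol 0: members go to different blocks, giving {q0,q1,q5} and {q11,q12,q13}.
Refine {q0,q1,q5} on symbol 0: members go to different blocks, giving {q0,q1} and {q5}.
Refine {q4,q6} on symbol 0: members go to different blocks, giving {q4} and {q6}.
The partition is now stable with 7 blocks: {q2,q8,q10} | {q0,q1} | {q3,q9} | {q4} | {q11,q12,q13} | {q5} | {q6}.

7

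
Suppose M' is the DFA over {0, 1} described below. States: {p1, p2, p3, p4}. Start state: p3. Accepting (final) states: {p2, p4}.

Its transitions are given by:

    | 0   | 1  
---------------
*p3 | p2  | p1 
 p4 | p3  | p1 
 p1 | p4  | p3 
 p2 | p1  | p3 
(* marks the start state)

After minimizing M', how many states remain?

2

Start with accepting vs non-accepting: {p2,p4} | {p1,p3}.
Stable partition: {p2,p4} | {p1,p3} — 2 equivalence classes.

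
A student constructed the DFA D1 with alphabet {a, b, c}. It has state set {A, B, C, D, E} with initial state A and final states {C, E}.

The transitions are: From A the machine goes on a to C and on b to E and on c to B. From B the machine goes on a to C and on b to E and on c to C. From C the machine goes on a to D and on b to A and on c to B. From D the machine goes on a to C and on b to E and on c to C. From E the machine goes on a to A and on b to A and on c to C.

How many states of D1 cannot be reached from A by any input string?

Exploring from A, all states are eventually visited, so none are unreachable.

0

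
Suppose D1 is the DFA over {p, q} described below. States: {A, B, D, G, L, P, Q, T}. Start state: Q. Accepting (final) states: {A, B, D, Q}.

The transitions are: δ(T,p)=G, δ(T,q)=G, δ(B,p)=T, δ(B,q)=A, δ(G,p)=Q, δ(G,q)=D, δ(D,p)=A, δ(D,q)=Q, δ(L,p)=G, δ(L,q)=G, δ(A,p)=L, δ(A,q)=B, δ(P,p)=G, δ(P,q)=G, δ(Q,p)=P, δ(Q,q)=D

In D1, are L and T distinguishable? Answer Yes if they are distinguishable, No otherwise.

No

Every state is reachable, so we keep all 8.
P0 = {A,B,D,Q} | {G,L,P,T}.
Split {A,B,D,Q} by δ(·,p) → {A,B,Q} and {D}.
Split {A,B,Q} by δ(·,q) → {A,B} and {Q}.
Refine {G,L,P,T} on symbol p: members go to different blocks, giving {L,P,T} and {G}.
No further refinement is possible. Final partition (5 blocks): {A,B} | {L,P,T} | {D} | {Q} | {G}.
L and T lie in the same block of the stable partition, so they are equivalent — no string distinguishes them.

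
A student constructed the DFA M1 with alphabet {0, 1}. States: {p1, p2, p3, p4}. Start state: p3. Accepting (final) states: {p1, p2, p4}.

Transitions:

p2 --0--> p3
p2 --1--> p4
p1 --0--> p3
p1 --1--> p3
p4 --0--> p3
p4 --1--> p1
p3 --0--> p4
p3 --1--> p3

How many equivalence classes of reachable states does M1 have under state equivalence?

First remove the unreachable states {p2}; 3 states remain.
Initial partition by acceptance: {p1,p4} | {p3}.
On input 1, block {p1,p4} splits into {p1} and {p4}.
The partition is now stable with 3 blocks: {p1} | {p3} | {p4}.

3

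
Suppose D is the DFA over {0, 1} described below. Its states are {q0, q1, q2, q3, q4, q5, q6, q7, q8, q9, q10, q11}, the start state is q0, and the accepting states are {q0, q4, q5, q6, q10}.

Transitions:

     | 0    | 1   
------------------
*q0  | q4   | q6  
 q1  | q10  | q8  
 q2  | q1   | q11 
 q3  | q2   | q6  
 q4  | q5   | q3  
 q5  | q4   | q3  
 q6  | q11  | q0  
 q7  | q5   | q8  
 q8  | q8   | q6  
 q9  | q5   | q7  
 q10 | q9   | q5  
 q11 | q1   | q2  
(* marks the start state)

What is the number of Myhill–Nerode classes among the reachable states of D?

All states are reachable from the start state.
Initial partition by acceptance: {q0,q4,q5,q6,q10} | {q1,q2,q3,q7,q8,q9,q11}.
Refine {q0,q4,q5,q6,q10} on symbol 0: members go to different blocks, giving {q0,q4,q5} and {q6,q10}.
On input 1, block {q0,q4,q5} splits into {q4,q5} and {q0}.
On input 0, block {q1,q2,q3,q7,q8,q9,q11} splits into {q2,q3,q8,q11} and {q7,q9} and {q1}.
On input 0, block {q2,q3,q8,q11} splits into {q2,q11} and {q3,q8}.
Split {q6,q10} by δ(·,0) → {q6} and {q10}.
Refine {q7,q9} on symbol 1: members go to different blocks, giving {q7} and {q9}.
On input 0, block {q3,q8} splits into {q3} and {q8}.
The partition is now stable with 10 blocks: {q4,q5} | {q2,q11} | {q6} | {q0} | {q7} | {q1} | {q3} | {q10} | {q9} | {q8}.

10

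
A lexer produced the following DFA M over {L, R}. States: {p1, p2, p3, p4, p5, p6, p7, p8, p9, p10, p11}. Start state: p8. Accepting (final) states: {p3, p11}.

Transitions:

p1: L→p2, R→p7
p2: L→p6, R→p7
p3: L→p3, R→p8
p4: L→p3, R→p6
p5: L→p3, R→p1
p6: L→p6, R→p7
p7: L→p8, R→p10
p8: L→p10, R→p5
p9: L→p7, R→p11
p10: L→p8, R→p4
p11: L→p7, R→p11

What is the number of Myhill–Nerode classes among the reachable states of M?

Reachable states from the start: {p1,p2,p3,p4,p5,p6,p7,p8,p10}. Unreachable: {p9,p11} — drop them.
P0 = {p3} | {p1,p2,p4,p5,p6,p7,p8,p10}.
On input L, block {p1,p2,p4,p5,p6,p7,p8,p10} splits into {p1,p2,p6,p7,p8,p10} and {p4,p5}.
Split {p1,p2,p6,p7,p8,p10} by δ(·,R) → {p1,p2,p6,p7} and {p8,p10}.
On input L, block {p1,p2,p6,p7} splits into {p1,p2,p6} and {p7}.
Stable partition: {p3} | {p1,p2,p6} | {p4,p5} | {p8,p10} | {p7} — 5 equivalence classes.

5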